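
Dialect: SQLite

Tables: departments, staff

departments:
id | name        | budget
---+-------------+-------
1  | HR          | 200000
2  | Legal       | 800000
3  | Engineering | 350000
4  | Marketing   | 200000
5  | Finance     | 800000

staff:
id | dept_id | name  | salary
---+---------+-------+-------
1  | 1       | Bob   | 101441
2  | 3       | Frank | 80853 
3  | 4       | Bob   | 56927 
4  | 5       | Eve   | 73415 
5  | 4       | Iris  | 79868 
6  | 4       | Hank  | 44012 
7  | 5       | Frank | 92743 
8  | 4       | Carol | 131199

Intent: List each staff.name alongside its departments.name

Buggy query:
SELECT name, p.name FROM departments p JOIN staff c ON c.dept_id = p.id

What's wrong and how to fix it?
Bug: 'name' exists in both joined tables, so the database can't tell which one is meant

Fix: Prefix ambiguous columns with the table alias

Corrected query:
SELECT c.name, p.name FROM departments p JOIN staff c ON c.dept_id = p.id

Result:
name  | name       
------+------------
Bob   | HR         
Frank | Engineering
Bob   | Marketing  
Eve   | Finance    
Iris  | Marketing  
Hank  | Marketing  
Frank | Finance    
Carol | Marketing  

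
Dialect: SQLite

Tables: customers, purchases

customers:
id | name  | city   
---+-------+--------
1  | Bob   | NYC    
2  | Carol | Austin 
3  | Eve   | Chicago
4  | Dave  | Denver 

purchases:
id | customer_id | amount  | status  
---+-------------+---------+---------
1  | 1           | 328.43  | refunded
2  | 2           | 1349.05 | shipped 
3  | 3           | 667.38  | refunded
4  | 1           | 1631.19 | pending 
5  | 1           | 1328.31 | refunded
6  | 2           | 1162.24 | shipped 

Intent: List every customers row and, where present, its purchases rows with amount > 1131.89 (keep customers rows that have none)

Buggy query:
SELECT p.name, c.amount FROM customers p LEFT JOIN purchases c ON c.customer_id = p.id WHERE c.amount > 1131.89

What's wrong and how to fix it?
Bug: A WHERE condition on the right-hand table after LEFT JOIN drops unmatched parents

Fix: Put 'c.amount > 1131.89' in the JOIN's ON clause instead of WHERE

Corrected query:
SELECT p.name, c.amount FROM customers p LEFT JOIN purchases c ON c.customer_id = p.id AND c.amount > 1131.89

Result:
name  | amount 
------+--------
Bob   | 1328.31
Bob   | 1631.19
Carol | 1162.24
Carol | 1349.05
Eve   | NULL   
Dave  | NULL   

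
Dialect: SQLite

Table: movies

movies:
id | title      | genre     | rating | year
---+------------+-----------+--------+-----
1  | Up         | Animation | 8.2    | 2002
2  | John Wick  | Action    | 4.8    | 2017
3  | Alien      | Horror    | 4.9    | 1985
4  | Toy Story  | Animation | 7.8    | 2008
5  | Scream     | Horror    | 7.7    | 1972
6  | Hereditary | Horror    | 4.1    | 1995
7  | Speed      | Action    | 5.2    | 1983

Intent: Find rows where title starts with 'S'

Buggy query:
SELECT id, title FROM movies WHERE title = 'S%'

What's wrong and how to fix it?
Bug: Wildcards only work with LIKE; '=' treats '%' as a literal character

Fix: Replace '=' with LIKE so 'S%' is treated as a pattern

Corrected query:
SELECT id, title FROM movies WHERE title LIKE 'S%'

Result:
id | title 
---+-------
5  | Scream
7  | Speed 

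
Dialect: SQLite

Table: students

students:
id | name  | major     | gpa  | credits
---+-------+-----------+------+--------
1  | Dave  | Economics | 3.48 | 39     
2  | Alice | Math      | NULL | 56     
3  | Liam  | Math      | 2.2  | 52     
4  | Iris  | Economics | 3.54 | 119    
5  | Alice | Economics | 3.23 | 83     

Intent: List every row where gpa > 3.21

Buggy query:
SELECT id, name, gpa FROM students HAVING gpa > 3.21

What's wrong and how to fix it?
Bug: HAVING filters the output of aggregation, but this query has no GROUP BY and no aggregate functions, so SQLite rejects it (HAVING clause on a non-aggregate query); the condition here is per row

Fix: Use WHERE for row-level filtering

Corrected query:
SELECT id, name, gpa FROM students WHERE gpa > 3.21

Result:
id | name  | gpa 
---+-------+-----
1  | Dave  | 3.48
4  | Iris  | 3.54
5  | Alice | 3.23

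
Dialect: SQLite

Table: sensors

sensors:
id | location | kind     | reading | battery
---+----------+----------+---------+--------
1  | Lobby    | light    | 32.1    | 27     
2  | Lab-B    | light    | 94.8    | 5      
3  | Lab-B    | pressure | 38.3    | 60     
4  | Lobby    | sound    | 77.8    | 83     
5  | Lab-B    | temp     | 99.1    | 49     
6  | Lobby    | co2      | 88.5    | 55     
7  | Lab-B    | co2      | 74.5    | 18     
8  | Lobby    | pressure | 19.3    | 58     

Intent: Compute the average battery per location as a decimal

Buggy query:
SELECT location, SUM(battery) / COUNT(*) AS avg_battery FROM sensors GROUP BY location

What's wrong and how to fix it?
Bug: SUM(battery) and COUNT(*) are both integers; the division truncates the fractional part

Fix: Cast one side to REAL so the division keeps the fractional part

Corrected query:
SELECT location, SUM(battery) * 1.0 / COUNT(*) AS avg_battery FROM sensors GROUP BY location

Result:
location | avg_battery
---------+------------
Lab-B    | 33         
Lobby    | 55.75      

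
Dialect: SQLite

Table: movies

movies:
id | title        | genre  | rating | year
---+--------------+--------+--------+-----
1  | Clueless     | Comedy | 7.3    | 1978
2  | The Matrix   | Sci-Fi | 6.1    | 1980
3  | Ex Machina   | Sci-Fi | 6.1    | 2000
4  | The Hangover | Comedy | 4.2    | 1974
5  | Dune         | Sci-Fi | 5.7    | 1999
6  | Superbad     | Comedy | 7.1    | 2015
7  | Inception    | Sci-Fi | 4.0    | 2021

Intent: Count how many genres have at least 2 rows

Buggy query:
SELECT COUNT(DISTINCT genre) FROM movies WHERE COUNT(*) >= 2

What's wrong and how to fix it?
Bug: WHERE filters individual rows, not groups, so a group-level COUNT is invalid there

Fix: Use a subquery that GROUPs and filters with HAVING, then count its rows

Corrected query:
SELECT COUNT(*) FROM (SELECT genre FROM movies GROUP BY genre HAVING COUNT(*) >= 2)

Result:
COUNT(*)
--------
2       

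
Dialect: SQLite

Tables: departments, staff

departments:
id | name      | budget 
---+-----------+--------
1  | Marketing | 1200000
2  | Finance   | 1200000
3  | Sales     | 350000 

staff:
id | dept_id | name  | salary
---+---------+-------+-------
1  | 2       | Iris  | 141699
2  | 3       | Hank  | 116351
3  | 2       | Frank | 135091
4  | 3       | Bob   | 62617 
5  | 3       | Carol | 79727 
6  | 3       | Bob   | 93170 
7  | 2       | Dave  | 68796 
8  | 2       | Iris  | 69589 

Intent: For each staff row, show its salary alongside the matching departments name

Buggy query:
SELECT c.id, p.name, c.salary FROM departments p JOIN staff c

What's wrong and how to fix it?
Bug: Missing join condition: each staff row is matched to all departments rows instead of just its own

Fix: Add ON c.dept_id = p.id to the JOIN

Corrected query:
SELECT c.id, p.name, c.salary FROM departments p JOIN staff c ON c.dept_id = p.id

Result:
id | name    | salary
---+---------+-------
1  | Finance | 141699
2  | Sales   | 116351
3  | Finance | 135091
4  | Sales   | 62617 
5  | Sales   | 79727 
6  | Sales   | 93170 
7  | Finance | 68796 
8  | Finance | 69589 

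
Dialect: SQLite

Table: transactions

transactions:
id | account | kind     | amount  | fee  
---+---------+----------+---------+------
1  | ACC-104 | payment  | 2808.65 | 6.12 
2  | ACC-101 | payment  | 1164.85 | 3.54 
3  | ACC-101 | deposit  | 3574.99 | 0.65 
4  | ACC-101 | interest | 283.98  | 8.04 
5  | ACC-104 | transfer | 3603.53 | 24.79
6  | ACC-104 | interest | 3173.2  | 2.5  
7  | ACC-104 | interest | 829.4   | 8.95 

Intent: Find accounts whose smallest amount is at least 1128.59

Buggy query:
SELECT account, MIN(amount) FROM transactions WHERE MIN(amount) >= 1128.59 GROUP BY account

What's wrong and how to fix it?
Bug: Aggregates like MIN are computed per group after WHERE runs

Fix: Use HAVING for the per-group MIN condition

Corrected query:
SELECT account, MIN(amount) FROM transactions GROUP BY account HAVING MIN(amount) >= 1128.59

Result:
(no rows)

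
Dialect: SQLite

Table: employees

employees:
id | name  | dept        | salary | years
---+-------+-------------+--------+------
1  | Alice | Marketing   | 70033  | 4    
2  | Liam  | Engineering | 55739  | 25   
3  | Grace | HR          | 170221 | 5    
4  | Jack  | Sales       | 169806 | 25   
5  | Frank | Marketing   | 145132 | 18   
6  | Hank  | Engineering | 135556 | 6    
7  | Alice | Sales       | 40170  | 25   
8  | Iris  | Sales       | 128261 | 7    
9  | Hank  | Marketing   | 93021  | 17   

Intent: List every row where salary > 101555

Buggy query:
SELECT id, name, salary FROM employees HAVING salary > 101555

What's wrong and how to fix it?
Bug: This is a non-aggregate query (no GROUP BY, no aggregates), so in SQLite the HAVING clause is invalid here; a row-level condition belongs in WHERE

Fix: Replace HAVING with WHERE since the condition applies to individual rows

Corrected query:
SELECT id, name, salary FROM employees WHERE salary > 101555

Result:
id | name  | salary
---+-------+-------
3  | Grace | 170221
4  | Jack  | 169806
5  | Frank | 145132
6  | Hank  | 135556
8  | Iris  | 128261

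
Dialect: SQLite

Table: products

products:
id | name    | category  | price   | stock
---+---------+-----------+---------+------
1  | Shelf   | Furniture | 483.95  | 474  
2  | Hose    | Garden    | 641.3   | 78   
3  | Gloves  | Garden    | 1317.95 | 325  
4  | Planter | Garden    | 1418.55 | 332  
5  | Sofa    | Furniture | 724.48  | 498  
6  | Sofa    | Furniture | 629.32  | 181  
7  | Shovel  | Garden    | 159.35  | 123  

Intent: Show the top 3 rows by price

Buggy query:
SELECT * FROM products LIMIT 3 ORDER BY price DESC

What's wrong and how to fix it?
Bug: LIMIT must come after ORDER BY

Fix: Swap the clauses: ORDER BY first, then LIMIT

Corrected query:
SELECT * FROM products ORDER BY price DESC LIMIT 3

Result:
id | name    | category  | price   | stock
---+---------+-----------+---------+------
4  | Planter | Garden    | 1418.55 | 332  
3  | Gloves  | Garden    | 1317.95 | 325  
5  | Sofa    | Furniture | 724.48  | 498  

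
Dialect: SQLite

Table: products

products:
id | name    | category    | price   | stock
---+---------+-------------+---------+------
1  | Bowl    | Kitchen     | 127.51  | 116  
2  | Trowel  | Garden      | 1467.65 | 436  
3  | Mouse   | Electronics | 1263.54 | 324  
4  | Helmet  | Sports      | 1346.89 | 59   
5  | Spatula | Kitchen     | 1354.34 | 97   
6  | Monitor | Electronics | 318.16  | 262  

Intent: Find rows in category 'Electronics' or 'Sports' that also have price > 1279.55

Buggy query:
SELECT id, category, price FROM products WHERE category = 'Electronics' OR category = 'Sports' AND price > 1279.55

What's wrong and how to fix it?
Bug: Without parentheses, AND is evaluated before OR, so the price filter only applies to the 'Sports' branch

Fix: Add parentheses around the OR so the AND applies to both alternatives

Corrected query:
SELECT id, category, price FROM products WHERE (category = 'Electronics' OR category = 'Sports') AND price > 1279.55

Result:
id | category | price  
---+----------+--------
4  | Sports   | 1346.89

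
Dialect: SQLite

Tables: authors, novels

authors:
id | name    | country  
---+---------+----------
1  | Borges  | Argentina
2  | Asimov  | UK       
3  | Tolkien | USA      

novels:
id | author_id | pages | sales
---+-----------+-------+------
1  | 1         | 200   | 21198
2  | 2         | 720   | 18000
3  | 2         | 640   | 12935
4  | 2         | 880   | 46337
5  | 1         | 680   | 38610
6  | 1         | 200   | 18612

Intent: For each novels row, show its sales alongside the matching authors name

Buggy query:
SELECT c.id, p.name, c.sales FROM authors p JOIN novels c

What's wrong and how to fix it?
Bug: Missing join condition: each novels row is matched to all authors rows instead of just its own

Fix: Add ON c.author_id = p.id to the JOIN

Corrected query:
SELECT c.id, p.name, c.sales FROM authors p JOIN novels c ON c.author_id = p.id

Result:
id | name   | sales
---+--------+------
1  | Borges | 21198
2  | Asimov | 18000
3  | Asimov | 12935
4  | Asimov | 46337
5  | Borges | 38610
6  | Borges | 18612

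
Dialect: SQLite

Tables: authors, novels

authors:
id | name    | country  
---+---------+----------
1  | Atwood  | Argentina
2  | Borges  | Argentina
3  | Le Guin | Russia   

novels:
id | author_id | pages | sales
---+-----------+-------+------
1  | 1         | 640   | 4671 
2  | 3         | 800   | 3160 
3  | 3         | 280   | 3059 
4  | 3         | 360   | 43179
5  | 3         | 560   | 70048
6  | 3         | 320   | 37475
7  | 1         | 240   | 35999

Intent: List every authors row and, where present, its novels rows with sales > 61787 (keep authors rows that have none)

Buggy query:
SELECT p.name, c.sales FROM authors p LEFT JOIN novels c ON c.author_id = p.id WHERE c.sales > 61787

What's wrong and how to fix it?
Bug: Filtering c.sales in WHERE discards the NULL rows produced by LEFT JOIN, turning it into an inner join

Fix: Move the right-table condition into the ON clause so unmatched parents are kept

Corrected query:
SELECT p.name, c.sales FROM authors p LEFT JOIN novels c ON c.author_id = p.id AND c.sales > 61787

Result:
name    | sales
--------+------
Atwood  | NULL 
Borges  | NULL 
Le Guin | 70048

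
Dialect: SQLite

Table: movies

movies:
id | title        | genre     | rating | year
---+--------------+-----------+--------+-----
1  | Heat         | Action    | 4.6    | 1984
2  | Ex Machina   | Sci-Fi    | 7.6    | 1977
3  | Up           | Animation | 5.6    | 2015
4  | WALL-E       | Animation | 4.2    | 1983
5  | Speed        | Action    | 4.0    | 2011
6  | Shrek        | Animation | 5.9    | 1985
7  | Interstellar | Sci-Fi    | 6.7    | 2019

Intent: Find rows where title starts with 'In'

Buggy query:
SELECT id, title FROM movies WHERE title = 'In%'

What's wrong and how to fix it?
Bug: Wildcards only work with LIKE; '=' treats '%' as a literal character

Fix: Use LIKE for wildcard pattern matching

Corrected query:
SELECT id, title FROM movies WHERE title LIKE 'In%'

Result:
id | title       
---+-------------
7  | Interstellar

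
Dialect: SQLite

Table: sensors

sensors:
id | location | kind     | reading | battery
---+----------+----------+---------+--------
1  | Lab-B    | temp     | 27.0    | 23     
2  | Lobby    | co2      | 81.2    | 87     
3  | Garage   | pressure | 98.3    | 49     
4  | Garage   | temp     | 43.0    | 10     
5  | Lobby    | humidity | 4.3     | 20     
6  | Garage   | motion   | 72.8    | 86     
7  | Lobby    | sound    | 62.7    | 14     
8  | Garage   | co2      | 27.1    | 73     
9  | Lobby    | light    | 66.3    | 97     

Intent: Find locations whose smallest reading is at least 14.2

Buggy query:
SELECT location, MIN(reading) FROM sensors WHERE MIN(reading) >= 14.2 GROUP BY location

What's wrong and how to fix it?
Bug: Aggregates like MIN are computed per group after WHERE runs

Fix: Replace WHERE with HAVING after the GROUP BY

Corrected query:
SELECT location, MIN(reading) FROM sensors GROUP BY location HAVING MIN(reading) >= 14.2

Result:
location | MIN(reading)
---------+-------------
Garage   | 27.1        
Lab-B    | 27          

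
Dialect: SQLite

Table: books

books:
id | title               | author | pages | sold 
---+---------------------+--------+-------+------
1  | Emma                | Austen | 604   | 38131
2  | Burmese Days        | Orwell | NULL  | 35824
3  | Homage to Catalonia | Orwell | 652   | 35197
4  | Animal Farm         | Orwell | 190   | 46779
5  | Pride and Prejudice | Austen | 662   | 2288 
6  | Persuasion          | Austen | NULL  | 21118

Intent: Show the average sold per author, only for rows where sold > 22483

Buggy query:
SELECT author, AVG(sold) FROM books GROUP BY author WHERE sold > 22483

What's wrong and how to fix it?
Bug: Row-level WHERE must come before GROUP BY in the clause order

Fix: Move the WHERE clause before GROUP BY

Corrected query:
SELECT author, AVG(sold) FROM books WHERE sold > 22483 GROUP BY author

Result:
author | AVG(sold)   
-------+-------------
Austen | 38131       
Orwell | 39266.666667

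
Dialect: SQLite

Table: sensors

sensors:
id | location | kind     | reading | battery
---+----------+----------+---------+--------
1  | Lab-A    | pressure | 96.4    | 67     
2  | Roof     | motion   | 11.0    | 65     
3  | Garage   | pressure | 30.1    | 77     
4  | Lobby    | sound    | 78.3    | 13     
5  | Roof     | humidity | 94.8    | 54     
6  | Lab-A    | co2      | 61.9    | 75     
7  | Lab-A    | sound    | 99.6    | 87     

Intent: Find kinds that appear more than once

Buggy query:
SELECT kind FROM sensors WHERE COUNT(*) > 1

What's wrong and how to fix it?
Bug: COUNT(*) is an aggregate and cannot be used in WHERE

Fix: GROUP BY kind, then filter groups with HAVING COUNT(*) > 1

Corrected query:
SELECT kind FROM sensors GROUP BY kind HAVING COUNT(*) > 1

Result:
kind    
--------
pressure
sound   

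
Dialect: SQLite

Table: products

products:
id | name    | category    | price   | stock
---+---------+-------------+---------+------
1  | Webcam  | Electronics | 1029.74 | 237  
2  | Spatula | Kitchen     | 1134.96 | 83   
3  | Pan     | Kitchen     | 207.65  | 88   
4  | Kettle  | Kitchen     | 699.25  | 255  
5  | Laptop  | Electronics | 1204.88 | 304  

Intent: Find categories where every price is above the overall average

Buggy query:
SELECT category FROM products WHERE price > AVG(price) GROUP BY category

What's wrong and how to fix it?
Bug: WHERE evaluates per row before aggregation, so AVG() is unavailable

Fix: Compute the overall average in a scalar subquery and compare each group's MIN against it in HAVING

Corrected query:
SELECT category FROM products GROUP BY category HAVING MIN(price) > (SELECT AVG(price) FROM products)

Result:
category   
-----------
Electronics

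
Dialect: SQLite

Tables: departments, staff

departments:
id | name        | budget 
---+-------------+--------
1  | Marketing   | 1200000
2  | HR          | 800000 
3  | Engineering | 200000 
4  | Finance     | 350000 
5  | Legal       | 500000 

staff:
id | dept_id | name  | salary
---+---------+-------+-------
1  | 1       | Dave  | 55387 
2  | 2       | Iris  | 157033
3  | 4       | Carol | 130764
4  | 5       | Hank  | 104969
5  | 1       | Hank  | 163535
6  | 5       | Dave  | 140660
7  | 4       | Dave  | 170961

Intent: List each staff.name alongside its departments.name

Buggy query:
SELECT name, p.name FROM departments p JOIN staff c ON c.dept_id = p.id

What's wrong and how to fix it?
Bug: 'name' exists in both joined tables, so the database can't tell which one is meant

Fix: Prefix ambiguous columns with the table alias

Corrected query:
SELECT c.name, p.name FROM departments p JOIN staff c ON c.dept_id = p.id

Result:
name  | name     
------+----------
Dave  | Marketing
Iris  | HR       
Carol | Finance  
Hank  | Legal    
Hank  | Marketing
Dave  | Legal    
Dave  | Finance  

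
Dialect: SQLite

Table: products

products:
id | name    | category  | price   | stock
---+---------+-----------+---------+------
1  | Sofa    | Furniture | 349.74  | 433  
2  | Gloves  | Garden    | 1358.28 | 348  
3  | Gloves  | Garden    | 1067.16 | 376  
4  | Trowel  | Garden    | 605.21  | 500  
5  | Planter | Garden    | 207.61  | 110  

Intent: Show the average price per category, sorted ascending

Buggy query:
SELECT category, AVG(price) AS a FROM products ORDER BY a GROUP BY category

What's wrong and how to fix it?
Bug: ORDER BY appears before GROUP BY; SQL clause order requires GROUP BY first

Fix: Move ORDER BY to the end, after GROUP BY

Corrected query:
SELECT category, AVG(price) AS a FROM products GROUP BY category ORDER BY a

Result:
category  | a      
----------+--------
Furniture | 349.74 
Garden    | 809.565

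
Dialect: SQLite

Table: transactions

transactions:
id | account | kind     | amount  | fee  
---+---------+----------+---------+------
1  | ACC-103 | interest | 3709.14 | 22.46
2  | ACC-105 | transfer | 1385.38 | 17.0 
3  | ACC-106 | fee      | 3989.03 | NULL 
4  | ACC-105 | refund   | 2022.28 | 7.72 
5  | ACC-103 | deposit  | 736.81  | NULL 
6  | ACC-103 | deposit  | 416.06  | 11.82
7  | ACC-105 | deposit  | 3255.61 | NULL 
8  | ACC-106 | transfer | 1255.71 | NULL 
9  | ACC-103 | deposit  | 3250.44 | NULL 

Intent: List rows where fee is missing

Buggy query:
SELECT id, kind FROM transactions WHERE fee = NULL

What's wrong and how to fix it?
Bug: Comparing to NULL with '=' never matches; NULL = NULL is unknown, not true

Fix: Use IS NULL to test for NULL

Corrected query:
SELECT id, kind FROM transactions WHERE fee IS NULL

Result:
id | kind    
---+---------
3  | fee     
5  | deposit 
7  | deposit 
8  | transfer
9  | deposit 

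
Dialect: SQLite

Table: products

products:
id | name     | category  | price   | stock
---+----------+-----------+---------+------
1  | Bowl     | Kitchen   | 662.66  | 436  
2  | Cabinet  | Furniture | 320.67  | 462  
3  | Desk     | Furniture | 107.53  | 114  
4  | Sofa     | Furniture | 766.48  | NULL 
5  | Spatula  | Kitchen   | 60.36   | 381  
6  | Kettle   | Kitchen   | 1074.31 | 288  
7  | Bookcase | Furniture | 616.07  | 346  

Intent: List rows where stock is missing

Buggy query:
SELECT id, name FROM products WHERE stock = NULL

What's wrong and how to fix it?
Bug: Comparing to NULL with '=' never matches; NULL = NULL is unknown, not true

Fix: Replace '= NULL' with 'IS NULL'

Corrected query:
SELECT id, name FROM products WHERE stock IS NULL

Result:
id | name
---+-----
4  | Sofa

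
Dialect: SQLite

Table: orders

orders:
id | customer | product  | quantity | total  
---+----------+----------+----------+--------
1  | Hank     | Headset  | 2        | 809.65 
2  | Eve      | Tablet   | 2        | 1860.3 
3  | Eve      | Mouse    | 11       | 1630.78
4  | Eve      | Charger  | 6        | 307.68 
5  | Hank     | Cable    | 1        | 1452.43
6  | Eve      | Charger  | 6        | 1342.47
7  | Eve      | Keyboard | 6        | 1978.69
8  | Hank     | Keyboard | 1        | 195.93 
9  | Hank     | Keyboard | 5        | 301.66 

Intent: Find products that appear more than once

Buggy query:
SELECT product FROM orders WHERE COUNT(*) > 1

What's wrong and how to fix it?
Bug: COUNT(*) is an aggregate and cannot be used in WHERE

Fix: Group first, then use HAVING for the count condition

Corrected query:
SELECT product FROM orders GROUP BY product HAVING COUNT(*) > 1

Result:
product 
--------
Charger 
Keyboard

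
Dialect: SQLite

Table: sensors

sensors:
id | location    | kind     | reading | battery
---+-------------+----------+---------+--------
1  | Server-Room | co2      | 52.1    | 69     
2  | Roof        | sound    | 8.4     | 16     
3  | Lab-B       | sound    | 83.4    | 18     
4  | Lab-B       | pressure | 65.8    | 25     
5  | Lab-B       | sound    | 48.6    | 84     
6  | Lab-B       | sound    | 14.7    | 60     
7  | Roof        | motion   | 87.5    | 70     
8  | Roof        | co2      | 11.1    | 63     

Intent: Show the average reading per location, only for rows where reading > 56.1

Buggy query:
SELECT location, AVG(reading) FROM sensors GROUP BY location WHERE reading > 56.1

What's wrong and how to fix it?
Bug: Row-level WHERE must come before GROUP BY in the clause order

Fix: Move the WHERE clause before GROUP BY

Corrected query:
SELECT location, AVG(reading) FROM sensors WHERE reading > 56.1 GROUP BY location

Result:
location | AVG(reading)
---------+-------------
Lab-B    | 74.6        
Roof     | 87.5        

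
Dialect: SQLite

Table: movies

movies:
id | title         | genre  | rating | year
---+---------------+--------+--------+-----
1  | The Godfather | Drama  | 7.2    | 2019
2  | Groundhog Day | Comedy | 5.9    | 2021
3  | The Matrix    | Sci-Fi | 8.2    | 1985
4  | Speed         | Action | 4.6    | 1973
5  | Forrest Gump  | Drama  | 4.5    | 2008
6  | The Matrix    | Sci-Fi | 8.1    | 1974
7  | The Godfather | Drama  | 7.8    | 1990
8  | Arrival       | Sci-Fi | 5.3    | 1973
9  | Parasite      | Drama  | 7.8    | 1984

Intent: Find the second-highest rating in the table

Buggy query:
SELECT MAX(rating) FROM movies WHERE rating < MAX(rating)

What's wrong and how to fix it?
Bug: The inner MAX is an aggregate inside WHERE, which is not allowed

Fix: Put the inner MAX in a scalar subquery

Corrected query:
SELECT MAX(rating) FROM movies WHERE rating < (SELECT MAX(rating) FROM movies)

Result:
MAX(rating)
-----------
8.1        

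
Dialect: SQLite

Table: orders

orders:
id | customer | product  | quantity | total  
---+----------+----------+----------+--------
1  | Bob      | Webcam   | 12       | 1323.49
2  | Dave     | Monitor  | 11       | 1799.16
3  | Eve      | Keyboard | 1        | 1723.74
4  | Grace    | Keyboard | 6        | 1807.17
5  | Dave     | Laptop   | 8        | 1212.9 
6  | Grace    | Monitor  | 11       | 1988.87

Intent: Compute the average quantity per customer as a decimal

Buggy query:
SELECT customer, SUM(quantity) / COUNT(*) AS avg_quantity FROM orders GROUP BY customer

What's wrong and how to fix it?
Bug: Both operands are integers, so '/' performs integer division and truncates

Fix: Cast one side to REAL so the division keeps the fractional part

Corrected query:
SELECT customer, SUM(quantity) * 1.0 / COUNT(*) AS avg_quantity FROM orders GROUP BY customer

Result:
customer | avg_quantity
---------+-------------
Bob      | 12          
Dave     | 9.5         
Eve      | 1           
Grace    | 8.5         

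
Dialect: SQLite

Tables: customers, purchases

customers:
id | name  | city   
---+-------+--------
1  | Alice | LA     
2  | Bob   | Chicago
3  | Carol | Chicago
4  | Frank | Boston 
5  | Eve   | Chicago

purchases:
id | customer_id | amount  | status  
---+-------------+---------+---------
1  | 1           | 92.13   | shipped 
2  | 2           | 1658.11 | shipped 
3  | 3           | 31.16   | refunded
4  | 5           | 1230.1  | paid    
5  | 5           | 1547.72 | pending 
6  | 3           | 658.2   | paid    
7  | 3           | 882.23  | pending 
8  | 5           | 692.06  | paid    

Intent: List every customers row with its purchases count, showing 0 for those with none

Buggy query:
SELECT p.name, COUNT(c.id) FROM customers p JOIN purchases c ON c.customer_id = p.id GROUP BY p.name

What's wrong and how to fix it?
Bug: An inner join excludes parents with zero children

Fix: Switch to LEFT JOIN to retain unmatched parent rows

Corrected query:
SELECT p.name, COUNT(c.id) FROM customers p LEFT JOIN purchases c ON c.customer_id = p.id GROUP BY p.name

Result:
name  | COUNT(c.id)
------+------------
Alice | 1          
Bob   | 1          
Carol | 3          
Eve   | 3          
Frank | 0          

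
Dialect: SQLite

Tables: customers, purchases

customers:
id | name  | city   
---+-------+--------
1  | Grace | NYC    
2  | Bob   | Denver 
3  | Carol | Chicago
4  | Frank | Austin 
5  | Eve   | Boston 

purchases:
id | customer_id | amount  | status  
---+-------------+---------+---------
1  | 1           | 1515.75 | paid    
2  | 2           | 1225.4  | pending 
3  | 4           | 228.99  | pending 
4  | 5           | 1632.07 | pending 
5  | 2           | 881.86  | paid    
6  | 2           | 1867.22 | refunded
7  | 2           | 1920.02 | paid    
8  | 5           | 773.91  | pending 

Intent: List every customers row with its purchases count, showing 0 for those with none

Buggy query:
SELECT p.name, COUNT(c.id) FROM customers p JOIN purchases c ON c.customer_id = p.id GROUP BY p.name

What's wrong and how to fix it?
Bug: INNER JOIN drops customers rows that have no matching purchases rows

Fix: Use LEFT JOIN so parents without children still appear (COUNT(c.id) gives 0)

Corrected query:
SELECT p.name, COUNT(c.id) FROM customers p LEFT JOIN purchases c ON c.customer_id = p.id GROUP BY p.name

Result:
name  | COUNT(c.id)
------+------------
Bob   | 4          
Carol | 0          
Eve   | 2          
Frank | 1          
Grace | 1          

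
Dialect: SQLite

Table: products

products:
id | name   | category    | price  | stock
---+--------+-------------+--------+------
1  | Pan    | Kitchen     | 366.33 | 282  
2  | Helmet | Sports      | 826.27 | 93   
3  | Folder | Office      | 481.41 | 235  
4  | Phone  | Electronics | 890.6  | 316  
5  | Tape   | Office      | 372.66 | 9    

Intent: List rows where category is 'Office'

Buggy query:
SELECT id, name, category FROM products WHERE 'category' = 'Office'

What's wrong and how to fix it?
Bug: Single quotes denote string literals in SQL; the column name is being compared as a constant string

Fix: Reference the column as category without single quotes

Corrected query:
SELECT id, name, category FROM products WHERE category = 'Office'

Result:
id | name   | category
---+--------+---------
3  | Folder | Office  
5  | Tape   | Office  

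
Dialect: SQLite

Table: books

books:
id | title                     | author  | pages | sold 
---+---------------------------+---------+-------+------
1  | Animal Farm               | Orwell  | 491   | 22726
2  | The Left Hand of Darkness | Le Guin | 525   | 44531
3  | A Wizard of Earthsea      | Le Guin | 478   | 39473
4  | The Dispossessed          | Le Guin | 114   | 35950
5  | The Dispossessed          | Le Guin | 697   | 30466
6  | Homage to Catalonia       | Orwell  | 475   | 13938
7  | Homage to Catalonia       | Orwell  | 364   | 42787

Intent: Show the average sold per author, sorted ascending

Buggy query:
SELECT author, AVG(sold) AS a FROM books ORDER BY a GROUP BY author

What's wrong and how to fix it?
Bug: ORDER BY appears before GROUP BY; SQL clause order requires GROUP BY first

Fix: Move ORDER BY to the end, after GROUP BY

Corrected query:
SELECT author, AVG(sold) AS a FROM books GROUP BY author ORDER BY a

Result:
author  | a           
--------+-------------
Orwell  | 26483.666667
Le Guin | 37605       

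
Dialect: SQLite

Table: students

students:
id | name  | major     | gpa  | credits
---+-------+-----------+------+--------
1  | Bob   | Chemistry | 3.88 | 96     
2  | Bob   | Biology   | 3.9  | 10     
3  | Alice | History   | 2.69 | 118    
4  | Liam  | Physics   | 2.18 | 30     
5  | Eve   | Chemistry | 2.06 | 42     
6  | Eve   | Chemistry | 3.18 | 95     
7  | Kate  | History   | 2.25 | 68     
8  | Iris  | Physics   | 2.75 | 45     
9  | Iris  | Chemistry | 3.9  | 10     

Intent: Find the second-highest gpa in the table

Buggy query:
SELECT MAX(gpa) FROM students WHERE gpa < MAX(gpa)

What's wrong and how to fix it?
Bug: MAX(gpa) on the right of the comparison is an aggregate-in-WHERE error

Fix: Put the inner MAX in a scalar subquery

Corrected query:
SELECT MAX(gpa) FROM students WHERE gpa < (SELECT MAX(gpa) FROM students)

Result:
MAX(gpa)
--------
3.88    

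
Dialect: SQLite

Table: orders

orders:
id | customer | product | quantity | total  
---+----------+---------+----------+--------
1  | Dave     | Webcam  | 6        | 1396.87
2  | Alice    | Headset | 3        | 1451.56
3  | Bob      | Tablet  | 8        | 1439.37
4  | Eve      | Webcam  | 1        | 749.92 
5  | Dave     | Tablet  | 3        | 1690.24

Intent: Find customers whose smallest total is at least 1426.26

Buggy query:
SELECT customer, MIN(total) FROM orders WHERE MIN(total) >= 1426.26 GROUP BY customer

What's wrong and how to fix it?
Bug: MIN() in WHERE is a misuse of aggregate

Fix: Use HAVING for the per-group MIN condition

Corrected query:
SELECT customer, MIN(total) FROM orders GROUP BY customer HAVING MIN(total) >= 1426.26

Result:
customer | MIN(total)
---------+-----------
Alice    | 1451.56   
Bob      | 1439.37   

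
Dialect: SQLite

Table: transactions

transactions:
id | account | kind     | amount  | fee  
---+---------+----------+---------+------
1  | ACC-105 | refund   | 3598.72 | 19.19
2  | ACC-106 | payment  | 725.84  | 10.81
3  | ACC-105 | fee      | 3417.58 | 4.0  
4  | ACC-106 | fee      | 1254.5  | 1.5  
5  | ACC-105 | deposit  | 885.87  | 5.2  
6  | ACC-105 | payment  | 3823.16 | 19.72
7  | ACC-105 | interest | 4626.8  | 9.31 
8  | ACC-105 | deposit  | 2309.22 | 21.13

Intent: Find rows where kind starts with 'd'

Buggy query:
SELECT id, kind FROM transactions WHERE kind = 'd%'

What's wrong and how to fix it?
Bug: Wildcards only work with LIKE; '=' treats '%' as a literal character

Fix: Replace '=' with LIKE so 'd%' is treated as a pattern

Corrected query:
SELECT id, kind FROM transactions WHERE kind LIKE 'd%'

Result:
id | kind   
---+--------
5  | deposit
8  | deposit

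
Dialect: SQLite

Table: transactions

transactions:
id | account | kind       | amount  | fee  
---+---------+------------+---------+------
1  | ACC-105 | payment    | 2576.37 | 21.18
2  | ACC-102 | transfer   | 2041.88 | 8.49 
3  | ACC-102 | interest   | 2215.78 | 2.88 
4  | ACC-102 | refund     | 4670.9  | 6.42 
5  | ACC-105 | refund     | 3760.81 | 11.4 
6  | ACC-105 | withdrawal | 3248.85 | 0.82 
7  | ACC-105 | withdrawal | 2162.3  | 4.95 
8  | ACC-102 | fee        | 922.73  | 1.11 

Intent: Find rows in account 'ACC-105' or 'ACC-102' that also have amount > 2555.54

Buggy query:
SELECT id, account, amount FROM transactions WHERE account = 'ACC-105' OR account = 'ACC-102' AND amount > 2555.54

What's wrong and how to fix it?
Bug: Without parentheses, AND is evaluated before OR, so the amount filter only applies to the 'ACC-102' branch

Fix: Group the OR with parentheses (or use IN), then AND the threshold

Corrected query:
SELECT id, account, amount FROM transactions WHERE (account = 'ACC-105' OR account = 'ACC-102') AND amount > 2555.54

Result:
id | account | amount 
---+---------+--------
1  | ACC-105 | 2576.37
4  | ACC-102 | 4670.9 
5  | ACC-105 | 3760.81
6  | ACC-105 | 3248.85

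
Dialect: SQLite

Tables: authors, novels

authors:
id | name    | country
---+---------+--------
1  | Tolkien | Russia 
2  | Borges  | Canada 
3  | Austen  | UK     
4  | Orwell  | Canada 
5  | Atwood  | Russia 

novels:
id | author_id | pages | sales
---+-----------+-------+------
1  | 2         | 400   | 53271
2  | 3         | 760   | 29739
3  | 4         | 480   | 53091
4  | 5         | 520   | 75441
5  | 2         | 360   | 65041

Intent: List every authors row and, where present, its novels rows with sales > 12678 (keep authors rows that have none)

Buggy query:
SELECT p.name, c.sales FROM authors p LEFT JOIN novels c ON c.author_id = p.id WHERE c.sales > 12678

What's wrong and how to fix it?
Bug: Filtering c.sales in WHERE discards the NULL rows produced by LEFT JOIN, turning it into an inner join

Fix: Move the right-table condition into the ON clause so unmatched parents are kept

Corrected query:
SELECT p.name, c.sales FROM authors p LEFT JOIN novels c ON c.author_id = p.id AND c.sales > 12678

Result:
name    | sales
--------+------
Tolkien | NULL 
Borges  | 53271
Borges  | 65041
Austen  | 29739
Orwell  | 53091
Atwood  | 75441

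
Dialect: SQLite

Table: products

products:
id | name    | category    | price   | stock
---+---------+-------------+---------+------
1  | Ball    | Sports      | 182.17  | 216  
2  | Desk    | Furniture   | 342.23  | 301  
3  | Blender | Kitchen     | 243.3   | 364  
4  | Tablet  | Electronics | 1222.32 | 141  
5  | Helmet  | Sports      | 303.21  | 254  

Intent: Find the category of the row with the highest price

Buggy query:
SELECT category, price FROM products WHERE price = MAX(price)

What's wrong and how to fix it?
Bug: WHERE is evaluated per row; an aggregate over the whole table isn't defined there

Fix: Use a subquery: WHERE price = (SELECT MAX(price) FROM products)

Corrected query:
SELECT category, price FROM products WHERE price = (SELECT MAX(price) FROM products)

Result:
category    | price  
------------+--------
Electronics | 1222.32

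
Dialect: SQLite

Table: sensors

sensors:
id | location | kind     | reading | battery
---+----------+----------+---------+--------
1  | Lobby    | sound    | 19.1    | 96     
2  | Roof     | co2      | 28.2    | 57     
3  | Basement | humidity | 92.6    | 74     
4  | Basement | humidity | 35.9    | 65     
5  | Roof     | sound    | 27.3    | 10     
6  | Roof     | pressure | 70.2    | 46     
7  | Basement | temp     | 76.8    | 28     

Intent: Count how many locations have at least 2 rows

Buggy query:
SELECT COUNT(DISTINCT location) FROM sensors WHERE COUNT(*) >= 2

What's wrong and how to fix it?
Bug: COUNT(*) cannot appear in WHERE; the per-group count doesn't exist yet

Fix: Group first with HAVING COUNT(*) >= 2, then COUNT the resulting groups

Corrected query:
SELECT COUNT(*) FROM (SELECT location FROM sensors GROUP BY location HAVING COUNT(*) >= 2)

Result:
COUNT(*)
--------
2       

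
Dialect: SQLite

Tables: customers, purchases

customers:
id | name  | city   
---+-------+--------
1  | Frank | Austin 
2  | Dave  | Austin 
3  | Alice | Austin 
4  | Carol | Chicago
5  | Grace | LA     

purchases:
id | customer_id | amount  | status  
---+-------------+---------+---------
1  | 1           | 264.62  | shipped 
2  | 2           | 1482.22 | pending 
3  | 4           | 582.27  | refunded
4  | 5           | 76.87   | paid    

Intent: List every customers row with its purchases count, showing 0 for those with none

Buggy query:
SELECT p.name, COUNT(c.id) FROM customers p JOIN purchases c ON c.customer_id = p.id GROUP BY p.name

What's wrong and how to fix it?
Bug: An inner join excludes parents with zero children

Fix: Switch to LEFT JOIN to retain unmatched parent rows

Corrected query:
SELECT p.name, COUNT(c.id) FROM customers p LEFT JOIN purchases c ON c.customer_id = p.id GROUP BY p.name

Result:
name  | COUNT(c.id)
------+------------
Alice | 0          
Carol | 1          
Dave  | 1          
Frank | 1          
Grace | 1          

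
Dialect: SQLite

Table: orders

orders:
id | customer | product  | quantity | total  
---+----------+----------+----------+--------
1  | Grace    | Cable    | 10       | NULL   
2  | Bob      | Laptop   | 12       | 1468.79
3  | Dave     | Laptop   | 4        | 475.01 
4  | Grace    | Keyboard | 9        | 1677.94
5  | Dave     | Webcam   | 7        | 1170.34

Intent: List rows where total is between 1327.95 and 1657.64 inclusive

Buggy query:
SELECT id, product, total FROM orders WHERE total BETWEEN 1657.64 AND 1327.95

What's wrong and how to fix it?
Bug: BETWEEN expects the lower bound first; with 1657.64 AND 1327.95 the range is empty

Fix: Swap the bounds so the smaller value comes first

Corrected query:
SELECT id, product, total FROM orders WHERE total BETWEEN 1327.95 AND 1657.64

Result:
id | product | total  
---+---------+--------
2  | Laptop  | 1468.79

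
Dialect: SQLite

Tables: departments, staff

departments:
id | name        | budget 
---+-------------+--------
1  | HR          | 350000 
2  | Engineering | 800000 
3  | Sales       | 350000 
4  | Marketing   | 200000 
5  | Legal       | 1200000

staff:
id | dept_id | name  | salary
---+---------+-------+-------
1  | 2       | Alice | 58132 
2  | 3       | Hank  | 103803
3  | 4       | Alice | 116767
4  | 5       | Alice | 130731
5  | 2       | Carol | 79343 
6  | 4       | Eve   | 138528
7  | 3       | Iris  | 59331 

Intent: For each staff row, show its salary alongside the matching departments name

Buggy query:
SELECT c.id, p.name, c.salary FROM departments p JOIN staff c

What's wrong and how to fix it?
Bug: JOIN with no ON clause produces a cartesian product; every staff row pairs with every departments row

Fix: Specify the join condition linking the foreign key to the parent id

Corrected query:
SELECT c.id, p.name, c.salary FROM departments p JOIN staff c ON c.dept_id = p.id

Result:
id | name        | salary
---+-------------+-------
1  | Engineering | 58132 
2  | Sales       | 103803
3  | Marketing   | 116767
4  | Legal       | 130731
5  | Engineering | 79343 
6  | Marketing   | 138528
7  | Sales       | 59331 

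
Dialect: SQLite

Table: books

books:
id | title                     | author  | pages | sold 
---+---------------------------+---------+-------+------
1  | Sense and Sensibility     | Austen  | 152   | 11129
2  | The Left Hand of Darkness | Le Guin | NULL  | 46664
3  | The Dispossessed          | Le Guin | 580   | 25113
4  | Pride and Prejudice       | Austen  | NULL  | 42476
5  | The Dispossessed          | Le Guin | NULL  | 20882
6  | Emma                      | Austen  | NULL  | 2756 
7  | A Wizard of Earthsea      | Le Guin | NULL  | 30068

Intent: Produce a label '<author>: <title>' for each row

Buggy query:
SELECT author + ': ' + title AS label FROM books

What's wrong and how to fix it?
Bug: '+' is numeric addition; on text columns SQLite converts them to 0 instead of concatenating

Fix: Replace + with || to concatenate text

Corrected query:
SELECT author || ': ' || title AS label FROM books

Result:
label                             
----------------------------------
Austen: Sense and Sensibility     
Le Guin: The Left Hand of Darkness
Le Guin: The Dispossessed         
Austen: Pride and Prejudice       
Le Guin: The Dispossessed         
Austen: Emma                      
Le Guin: A Wizard of Earthsea     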